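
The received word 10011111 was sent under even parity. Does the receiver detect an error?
Sum of received bits: 1+0+0+1+1+1+1+1 = 6; 6 mod 2 = 0. Result is 0 → no error detected.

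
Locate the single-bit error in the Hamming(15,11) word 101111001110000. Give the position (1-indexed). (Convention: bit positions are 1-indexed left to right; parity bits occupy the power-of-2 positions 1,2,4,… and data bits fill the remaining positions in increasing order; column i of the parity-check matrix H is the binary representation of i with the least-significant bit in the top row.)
Syndrome s = H · r^T (mod 2), r = 101111001110000:
  s[0] = (101010101010101)·(101111001110000) mod 2 = 1+0+1+0+1+0+0+0+1+0+1+0+0+0+0 mod 2 = 1
  s[1] = (011001100110011)·(101111001110000) mod 2 = 0+0+1+0+0+1+0+0+0+1+1+0+0+0+0 mod 2 = 0
  s[2] = (000111100001111)·(101111001110000) mod 2 = 0+0+0+1+1+1+0+0+0+0+0+0+0+0+0 mod 2 = 1
  s[3] = (000000011111111)·(101111001110000) mod 2 = 0+0+0+0+0+0+0+0+1+1+1+0+0+0+0 mod 2 = 1
Syndrome = 1011
Column i of H is the binary representation of i, so the syndrome is the binary index of the flipped bit.
Read s = 1011 with s[0] as LSB: 1·2^0 + 0·2^1 + 1·2^2 + 1·2^3 = 13.
Error is at bit position 13.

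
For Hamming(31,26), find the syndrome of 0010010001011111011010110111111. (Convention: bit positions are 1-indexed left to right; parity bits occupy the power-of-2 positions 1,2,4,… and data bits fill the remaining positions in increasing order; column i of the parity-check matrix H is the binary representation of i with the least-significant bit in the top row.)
Syndrome s = H · r^T (mod 2), r = 0010010001011111011010110111111:
  s[0] = (1010101010101010101010101010101)·(0010010001011111011010110111111) mod 2 = 0+0+1+0+0+0+0+0+0+0+0+0+1+0+1+0+0+0+1+0+1+0+1+0+0+0+1+0+1+0+1 mod 2 = 1
  s[1] = (0110011001100110011001100110011)·(0010010001011111011010110111111) mod 2 = 0+0+1+0+0+1+0+0+0+1+0+0+0+1+1+0+0+1+1+0+0+0+1+0+0+1+1+0+0+1+1 mod 2 = 0
  s[2] = (0001111000011110000111100001111)·(0010010001011111011010110111111) mod 2 = 0+0+0+0+0+1+0+0+0+0+0+1+1+1+1+0+0+0+0+0+1+0+1+0+0+0+0+1+1+1+1 mod 2 = 1
  s[3] = (0000000111111110000000011111111)·(0010010001011111011010110111111) mod 2 = 0+0+0+0+0+0+0+0+0+1+0+1+1+1+1+0+0+0+0+0+0+0+0+1+0+1+1+1+1+1+1 mod 2 = 0
  s[4] = (0000000000000001111111111111111)·(0010010001011111011010110111111) mod 2 = 0+0+0+0+0+0+0+0+0+0+0+0+0+0+0+1+0+1+1+0+1+0+1+1+0+1+1+1+1+1+1 mod 2 = 0
Syndrome = 10100
Non-zero syndrome: error at position 5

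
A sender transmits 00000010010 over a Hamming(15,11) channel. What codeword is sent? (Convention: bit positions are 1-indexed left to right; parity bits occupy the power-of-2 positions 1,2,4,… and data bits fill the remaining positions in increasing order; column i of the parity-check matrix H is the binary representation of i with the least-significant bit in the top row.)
Codeword c = d · G (mod 2), d = 00000010010:
  c[0] = d·G[:,0] = (00000010010)·(11011010101) mod 2 = 0+0+0+0+0+0+1+0+0+0+0 mod 2 = 1
  c[1] = d·G[:,1] = (00000010010)·(10110110011) mod 2 = 0+0+0+0+0+0+1+0+0+1+0 mod 2 = 0
  c[2] = d·G[:,2] = (00000010010)·(10000000000) mod 2 = 0+0+0+0+0+0+0+0+0+0+0 mod 2 = 0
  c[3] = d·G[:,3] = (00000010010)·(01110001111) mod 2 = 0+0+0+0+0+0+0+0+0+1+0 mod 2 = 1
  c[4] = d·G[:,4] = (00000010010)·(01000000000) mod 2 = 0+0+0+0+0+0+0+0+0+0+0 mod 2 = 0
  c[5] = d·G[:,5] = (00000010010)·(00100000000) mod 2 = 0+0+0+0+0+0+0+0+0+0+0 mod 2 = 0
  c[6] = d·G[:,6] = (00000010010)·(00010000000) mod 2 = 0+0+0+0+0+0+0+0+0+0+0 mod 2 = 0
  c[7] = d·G[:,7] = (00000010010)·(00001111111) mod 2 = 0+0+0+0+0+0+1+0+0+1+0 mod 2 = 0
  c[8] = d·G[:,8] = (00000010010)·(00001000000) mod 2 = 0+0+0+0+0+0+0+0+0+0+0 mod 2 = 0
  c[9] = d·G[:,9] = (00000010010)·(00000100000) mod 2 = 0+0+0+0+0+0+0+0+0+0+0 mod 2 = 0
  c[10] = d·G[:,10] = (00000010010)·(00000010000) mod 2 = 0+0+0+0+0+0+1+0+0+0+0 mod 2 = 1
  c[11] = d·G[:,11] = (00000010010)·(00000001000) mod 2 = 0+0+0+0+0+0+0+0+0+0+0 mod 2 = 0
  c[12] = d·G[:,12] = (00000010010)·(00000000100) mod 2 = 0+0+0+0+0+0+0+0+0+0+0 mod 2 = 0
  c[13] = d·G[:,13] = (00000010010)·(00000000010) mod 2 = 0+0+0+0+0+0+0+0+0+1+0 mod 2 = 1
  c[14] = d·G[:,14] = (00000010010)·(00000000001) mod 2 = 0+0+0+0+0+0+0+0+0+0+0 mod 2 = 0
Codeword = 100100000010010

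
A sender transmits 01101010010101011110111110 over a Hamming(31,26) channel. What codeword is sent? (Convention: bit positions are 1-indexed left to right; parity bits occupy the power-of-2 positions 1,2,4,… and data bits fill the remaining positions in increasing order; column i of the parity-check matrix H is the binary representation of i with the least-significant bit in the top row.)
Codeword c = d · G (mod 2), d = 01101010010101011110111110:
  c[0] = d·G[:,0] = (01101010010101011110111110)·(11011010101101010101010101) mod 2 = 0+1+0+0+1+0+1+0+0+0+0+1+0+1+0+1+0+1+0+0+0+1+0+1+0+0 mod 2 = 1
  c[1] = d·G[:,1] = (01101010010101011110111110)·(10110110011011001100110011) mod 2 = 0+0+1+0+0+0+1+0+0+1+0+0+0+1+0+0+1+1+0+0+1+1+0+0+1+0 mod 2 = 1
  c[2] = d·G[:,2] = (01101010010101011110111110)·(10000000000000000000000000) mod 2 = 0+0+0+0+0+0+0+0+0+0+0+0+0+0+0+0+0+0+0+0+0+0+0+0+0+0 mod 2 = 0
  c[3] = d·G[:,3] = (01101010010101011110111110)·(01110001111000111100001111) mod 2 = 0+1+1+0+0+0+0+0+0+1+0+0+0+0+0+1+1+1+0+0+0+0+1+1+1+0 mod 2 = 1
  c[4] = d·G[:,4] = (01101010010101011110111110)·(01000000000000000000000000) mod 2 = 0+1+0+0+0+0+0+0+0+0+0+0+0+0+0+0+0+0+0+0+0+0+0+0+0+0 mod 2 = 1
  c[5] = d·G[:,5] = (01101010010101011110111110)·(00100000000000000000000000) mod 2 = 0+0+1+0+0+0+0+0+0+0+0+0+0+0+0+0+0+0+0+0+0+0+0+0+0+0 mod 2 = 1
  c[6] = d·G[:,6] = (01101010010101011110111110)·(00010000000000000000000000) mod 2 = 0+0+0+0+0+0+0+0+0+0+0+0+0+0+0+0+0+0+0+0+0+0+0+0+0+0 mod 2 = 0
  c[7] = d·G[:,7] = (01101010010101011110111110)·(00001111111000000011111111) mod 2 = 0+0+0+0+1+0+1+0+0+1+0+0+0+0+0+0+0+0+1+0+1+1+1+1+1+0 mod 2 = 1
  c[8] = d·G[:,8] = (01101010010101011110111110)·(00001000000000000000000000) mod 2 = 0+0+0+0+1+0+0+0+0+0+0+0+0+0+0+0+0+0+0+0+0+0+0+0+0+0 mod 2 = 1
  c[9] = d·G[:,9] = (01101010010101011110111110)·(00000100000000000000000000) mod 2 = 0+0+0+0+0+0+0+0+0+0+0+0+0+0+0+0+0+0+0+0+0+0+0+0+0+0 mod 2 = 0
  c[10] = d·G[:,10] = (01101010010101011110111110)·(00000010000000000000000000) mod 2 = 0+0+0+0+0+0+1+0+0+0+0+0+0+0+0+0+0+0+0+0+0+0+0+0+0+0 mod 2 = 1
  c[11] = d·G[:,11] = (01101010010101011110111110)·(00000001000000000000000000) mod 2 = 0+0+0+0+0+0+0+0+0+0+0+0+0+0+0+0+0+0+0+0+0+0+0+0+0+0 mod 2 = 0
  c[12] = d·G[:,12] = (01101010010101011110111110)·(00000000100000000000000000) mod 2 = 0+0+0+0+0+0+0+0+0+0+0+0+0+0+0+0+0+0+0+0+0+0+0+0+0+0 mod 2 = 0
  c[13] = d·G[:,13] = (01101010010101011110111110)·(00000000010000000000000000) mod 2 = 0+0+0+0+0+0+0+0+0+1+0+0+0+0+0+0+0+0+0+0+0+0+0+0+0+0 mod 2 = 1
  c[14] = d·G[:,14] = (01101010010101011110111110)·(00000000001000000000000000) mod 2 = 0+0+0+0+0+0+0+0+0+0+0+0+0+0+0+0+0+0+0+0+0+0+0+0+0+0 mod 2 = 0
  c[15] = d·G[:,15] = (01101010010101011110111110)·(00000000000111111111111111) mod 2 = 0+0+0+0+0+0+0+0+0+0+0+1+0+1+0+1+1+1+1+0+1+1+1+1+1+0 mod 2 = 1
  c[16] = d·G[:,16] = (01101010010101011110111110)·(00000000000100000000000000) mod 2 = 0+0+0+0+0+0+0+0+0+0+0+1+0+0+0+0+0+0+0+0+0+0+0+0+0+0 mod 2 = 1
  c[17] = d·G[:,17] = (01101010010101011110111110)·(00000000000010000000000000) mod 2 = 0+0+0+0+0+0+0+0+0+0+0+0+0+0+0+0+0+0+0+0+0+0+0+0+0+0 mod 2 = 0
  c[18] = d·G[:,18] = (01101010010101011110111110)·(00000000000001000000000000) mod 2 = 0+0+0+0+0+0+0+0+0+0+0+0+0+1+0+0+0+0+0+0+0+0+0+0+0+0 mod 2 = 1
  c[19] = d·G[:,19] = (01101010010101011110111110)·(00000000000000100000000000) mod 2 = 0+0+0+0+0+0+0+0+0+0+0+0+0+0+0+0+0+0+0+0+0+0+0+0+0+0 mod 2 = 0
  c[20] = d·G[:,20] = (01101010010101011110111110)·(00000000000000010000000000) mod 2 = 0+0+0+0+0+0+0+0+0+0+0+0+0+0+0+1+0+0+0+0+0+0+0+0+0+0 mod 2 = 1
  c[21] = d·G[:,21] = (01101010010101011110111110)·(00000000000000001000000000) mod 2 = 0+0+0+0+0+0+0+0+0+0+0+0+0+0+0+0+1+0+0+0+0+0+0+0+0+0 mod 2 = 1
  c[22] = d·G[:,22] = (01101010010101011110111110)·(00000000000000000100000000) mod 2 = 0+0+0+0+0+0+0+0+0+0+0+0+0+0+0+0+0+1+0+0+0+0+0+0+0+0 mod 2 = 1
  c[23] = d·G[:,23] = (01101010010101011110111110)·(00000000000000000010000000) mod 2 = 0+0+0+0+0+0+0+0+0+0+0+0+0+0+0+0+0+0+1+0+0+0+0+0+0+0 mod 2 = 1
  c[24] = d·G[:,24] = (01101010010101011110111110)·(00000000000000000001000000) mod 2 = 0+0+0+0+0+0+0+0+0+0+0+0+0+0+0+0+0+0+0+0+0+0+0+0+0+0 mod 2 = 0
  c[25] = d·G[:,25] = (01101010010101011110111110)·(00000000000000000000100000) mod 2 = 0+0+0+0+0+0+0+0+0+0+0+0+0+0+0+0+0+0+0+0+1+0+0+0+0+0 mod 2 = 1
  c[26] = d·G[:,26] = (01101010010101011110111110)·(00000000000000000000010000) mod 2 = 0+0+0+0+0+0+0+0+0+0+0+0+0+0+0+0+0+0+0+0+0+1+0+0+0+0 mod 2 = 1
  c[27] = d·G[:,27] = (01101010010101011110111110)·(00000000000000000000001000) mod 2 = 0+0+0+0+0+0+0+0+0+0+0+0+0+0+0+0+0+0+0+0+0+0+1+0+0+0 mod 2 = 1
  c[28] = d·G[:,28] = (01101010010101011110111110)·(00000000000000000000000100) mod 2 = 0+0+0+0+0+0+0+0+0+0+0+0+0+0+0+0+0+0+0+0+0+0+0+1+0+0 mod 2 = 1
  c[29] = d·G[:,29] = (01101010010101011110111110)·(00000000000000000000000010) mod 2 = 0+0+0+0+0+0+0+0+0+0+0+0+0+0+0+0+0+0+0+0+0+0+0+0+1+0 mod 2 = 1
  c[30] = d·G[:,30] = (01101010010101011110111110)·(00000000000000000000000001) mod 2 = 0+0+0+0+0+0+0+0+0+0+0+0+0+0+0+0+0+0+0+0+0+0+0+0+0+0 mod 2 = 0
Codeword = 1101110110100101101011110111110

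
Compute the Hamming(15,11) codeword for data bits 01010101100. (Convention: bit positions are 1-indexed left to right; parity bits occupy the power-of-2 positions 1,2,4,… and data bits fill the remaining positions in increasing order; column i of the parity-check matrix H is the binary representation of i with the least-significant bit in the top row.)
Codeword c = d · G (mod 2), d = 01010101100:
  c[0] = d·G[:,0] = (01010101100)·(11011010101) mod 2 = 0+1+0+1+0+0+0+0+1+0+0 mod 2 = 1
  c[1] = d·G[:,1] = (01010101100)·(10110110011) mod 2 = 0+0+0+1+0+1+0+0+0+0+0 mod 2 = 0
  c[2] = d·G[:,2] = (01010101100)·(10000000000) mod 2 = 0+0+0+0+0+0+0+0+0+0+0 mod 2 = 0
  c[3] = d·G[:,3] = (01010101100)·(01110001111) mod 2 = 0+1+0+1+0+0+0+1+1+0+0 mod 2 = 0
  c[4] = d·G[:,4] = (01010101100)·(01000000000) mod 2 = 0+1+0+0+0+0+0+0+0+0+0 mod 2 = 1
  c[5] = d·G[:,5] = (01010101100)·(00100000000) mod 2 = 0+0+0+0+0+0+0+0+0+0+0 mod 2 = 0
  c[6] = d·G[:,6] = (01010101100)·(00010000000) mod 2 = 0+0+0+1+0+0+0+0+0+0+0 mod 2 = 1
  c[7] = d·G[:,7] = (01010101100)·(00001111111) mod 2 = 0+0+0+0+0+1+0+1+1+0+0 mod 2 = 1
  c[8] = d·G[:,8] = (01010101100)·(00001000000) mod 2 = 0+0+0+0+0+0+0+0+0+0+0 mod 2 = 0
  c[9] = d·G[:,9] = (01010101100)·(00000100000) mod 2 = 0+0+0+0+0+1+0+0+0+0+0 mod 2 = 1
  c[10] = d·G[:,10] = (01010101100)·(00000010000) mod 2 = 0+0+0+0+0+0+0+0+0+0+0 mod 2 = 0
  c[11] = d·G[:,11] = (01010101100)·(00000001000) mod 2 = 0+0+0+0+0+0+0+1+0+0+0 mod 2 = 1
  c[12] = d·G[:,12] = (01010101100)·(00000000100) mod 2 = 0+0+0+0+0+0+0+0+1+0+0 mod 2 = 1
  c[13] = d·G[:,13] = (01010101100)·(00000000010) mod 2 = 0+0+0+0+0+0+0+0+0+0+0 mod 2 = 0
  c[14] = d·G[:,14] = (01010101100)·(00000000001) mod 2 = 0+0+0+0+0+0+0+0+0+0+0 mod 2 = 0
Codeword = 100010110101100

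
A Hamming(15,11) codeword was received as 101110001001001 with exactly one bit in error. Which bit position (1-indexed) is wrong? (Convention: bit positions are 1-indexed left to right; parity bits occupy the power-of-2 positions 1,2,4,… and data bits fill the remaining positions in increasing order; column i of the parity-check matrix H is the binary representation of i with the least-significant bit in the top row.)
Syndrome s = H · r^T (mod 2), r = 101110001001001:
  s[0] = (101010101010101)·(101110001001001) mod 2 = 1+0+1+0+1+0+0+0+1+0+0+0+0+0+1 mod 2 = 1
  s[1] = (011001100110011)·(101110001001001) mod 2 = 0+0+1+0+0+0+0+0+0+0+0+0+0+0+1 mod 2 = 0
  s[2] = (000111100001111)·(101110001001001) mod 2 = 0+0+0+1+1+0+0+0+0+0+0+1+0+0+1 mod 2 = 0
  s[3] = (000000011111111)·(101110001001001) mod 2 = 0+0+0+0+0+0+0+0+1+0+0+1+0+0+1 mod 2 = 1
Syndrome = 1001
Column i of H is the binary representation of i, so the syndrome is the binary index of the flipped bit.
Read s = 1001 with s[0] as LSB: 1·2^0 + 0·2^1 + 0·2^2 + 1·2^3 = 9.
Error is at bit position 9.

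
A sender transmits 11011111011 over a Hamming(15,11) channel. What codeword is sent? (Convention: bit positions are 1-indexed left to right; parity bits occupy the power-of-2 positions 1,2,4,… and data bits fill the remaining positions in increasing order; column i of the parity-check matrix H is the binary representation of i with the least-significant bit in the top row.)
Codeword c = d · G (mod 2), d = 11011111011:
  c[0] = d·G[:,0] = (11011111011)·(11011010101) mod 2 = 1+1+0+1+1+0+1+0+0+0+1 mod 2 = 0
  c[1] = d·G[:,1] = (11011111011)·(10110110011) mod 2 = 1+0+0+1+0+1+1+0+0+1+1 mod 2 = 0
  c[2] = d·G[:,2] = (11011111011)·(10000000000) mod 2 = 1+0+0+0+0+0+0+0+0+0+0 mod 2 = 1
  c[3] = d·G[:,3] = (11011111011)·(01110001111) mod 2 = 0+1+0+1+0+0+0+1+0+1+1 mod 2 = 1
  c[4] = d·G[:,4] = (11011111011)·(01000000000) mod 2 = 0+1+0+0+0+0+0+0+0+0+0 mod 2 = 1
  c[5] = d·G[:,5] = (11011111011)·(00100000000) mod 2 = 0+0+0+0+0+0+0+0+0+0+0 mod 2 = 0
  c[6] = d·G[:,6] = (11011111011)·(00010000000) mod 2 = 0+0+0+1+0+0+0+0+0+0+0 mod 2 = 1
  c[7] = d·G[:,7] = (11011111011)·(00001111111) mod 2 = 0+0+0+0+1+1+1+1+0+1+1 mod 2 = 0
  c[8] = d·G[:,8] = (11011111011)·(00001000000) mod 2 = 0+0+0+0+1+0+0+0+0+0+0 mod 2 = 1
  c[9] = d·G[:,9] = (11011111011)·(00000100000) mod 2 = 0+0+0+0+0+1+0+0+0+0+0 mod 2 = 1
  c[10] = d·G[:,10] = (11011111011)·(00000010000) mod 2 = 0+0+0+0+0+0+1+0+0+0+0 mod 2 = 1
  c[11] = d·G[:,11] = (11011111011)·(00000001000) mod 2 = 0+0+0+0+0+0+0+1+0+0+0 mod 2 = 1
  c[12] = d·G[:,12] = (11011111011)·(00000000100) mod 2 = 0+0+0+0+0+0+0+0+0+0+0 mod 2 = 0
  c[13] = d·G[:,13] = (11011111011)·(00000000010) mod 2 = 0+0+0+0+0+0+0+0+0+1+0 mod 2 = 1
  c[14] = d·G[:,14] = (11011111011)·(00000000001) mod 2 = 0+0+0+0+0+0+0+0+0+0+1 mod 2 = 1
Codeword = 001110101111011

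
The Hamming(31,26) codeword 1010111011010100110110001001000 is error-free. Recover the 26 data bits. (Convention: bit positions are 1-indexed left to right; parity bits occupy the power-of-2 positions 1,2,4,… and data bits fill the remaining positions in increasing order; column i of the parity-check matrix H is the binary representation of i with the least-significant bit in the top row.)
Parity bits occupy power-of-2 positions; data bits are at positions {3,5,6,7,9,10,11,12,13,14,15,17,18,19,20,21,22,23,24,25,26,27,28,29,30,31} (1-indexed).
Extract: c[3]=1 c[5]=1 c[6]=1 c[7]=1 c[9]=1 c[10]=1 c[11]=0 c[12]=1 c[13]=0 c[14]=1 c[15]=0 c[17]=1 c[18]=1 c[19]=0 c[20]=1 c[21]=1 c[22]=0 c[23]=0 c[24]=0 c[25]=1 c[26]=0 c[27]=0 c[28]=1 c[29]=0 c[30]=0 c[31]=0
Data = 11111101010110110001001000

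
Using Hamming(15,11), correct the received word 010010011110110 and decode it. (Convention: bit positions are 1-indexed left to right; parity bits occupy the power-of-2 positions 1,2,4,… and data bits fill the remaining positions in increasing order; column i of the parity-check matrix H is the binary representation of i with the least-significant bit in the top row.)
Syndrome s = H · r^T (mod 2), r = 010010011110110:
  s[0] = (101010101010101)·(010010011110110) mod 2 = 0+0+0+0+1+0+0+0+1+0+1+0+1+0+0 mod 2 = 0
  s[1] = (011001100110011)·(010010011110110) mod 2 = 0+1+0+0+0+0+0+0+0+1+1+0+0+1+0 mod 2 = 0
  s[2] = (000111100001111)·(010010011110110) mod 2 = 0+0+0+0+1+0+0+0+0+0+0+0+1+1+0 mod 2 = 1
  s[3] = (000000011111111)·(010010011110110) mod 2 = 0+0+0+0+0+0+0+1+1+1+1+0+1+1+0 mod 2 = 0
Syndrome = 0010
Column 4 of H equals this syndrome → error at bit 4 (1-indexed).
Flip bit 4: 010010011110110 → 010110011110110
Extract data bits at positions {3,5,6,7,9,10,11,12,13,14,15}: 01001110110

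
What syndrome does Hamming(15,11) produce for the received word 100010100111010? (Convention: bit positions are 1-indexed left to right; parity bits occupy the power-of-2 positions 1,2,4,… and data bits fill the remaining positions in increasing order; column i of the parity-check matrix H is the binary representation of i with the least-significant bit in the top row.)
Syndrome s = H · r^T (mod 2), r = 100010100111010:
  s[0] = (101010101010101)·(100010100111010) mod 2 = 1+0+0+0+1+0+1+0+0+0+1+0+0+0+0 mod 2 = 0
  s[1] = (011001100110011)·(100010100111010) mod 2 = 0+0+0+0+0+0+1+0+0+1+1+0+0+1+0 mod 2 = 0
  s[2] = (000111100001111)·(100010100111010) mod 2 = 0+0+0+0+1+0+1+0+0+0+0+1+0+1+0 mod 2 = 0
  s[3] = (000000011111111)·(100010100111010) mod 2 = 0+0+0+0+0+0+0+0+0+1+1+1+0+1+0 mod 2 = 0
Syndrome = 0000
s = 0: no error detected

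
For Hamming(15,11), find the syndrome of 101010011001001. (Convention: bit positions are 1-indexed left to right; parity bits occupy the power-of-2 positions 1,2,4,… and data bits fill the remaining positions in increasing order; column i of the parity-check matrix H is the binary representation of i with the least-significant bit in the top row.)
Syndrome s = H · r^T (mod 2), r = 101010011001001:
  s[0] = (101010101010101)·(101010011001001) mod 2 = 1+0+1+0+1+0+0+0+1+0+0+0+0+0+1 mod 2 = 1
  s[1] = (011001100110011)·(101010011001001) mod 2 = 0+0+1+0+0+0+0+0+0+0+0+0+0+0+1 mod 2 = 0
  s[2] = (000111100001111)·(101010011001001) mod 2 = 0+0+0+0+1+0+0+0+0+0+0+1+0+0+1 mod 2 = 1
  s[3] = (000000011111111)·(101010011001001) mod 2 = 0+0+0+0+0+0+0+1+1+0+0+1+0+0+1 mod 2 = 0
Syndrome = 1010
Non-zero syndrome: error at position 5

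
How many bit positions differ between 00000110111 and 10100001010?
XOR = 10100111101, count of 1s = 7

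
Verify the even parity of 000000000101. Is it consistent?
Sum of all bits: 0+0+0+0+0+0+0+0+0+1+0+1 = 2; 2 mod 2 = 0. Result is 0 → valid parity.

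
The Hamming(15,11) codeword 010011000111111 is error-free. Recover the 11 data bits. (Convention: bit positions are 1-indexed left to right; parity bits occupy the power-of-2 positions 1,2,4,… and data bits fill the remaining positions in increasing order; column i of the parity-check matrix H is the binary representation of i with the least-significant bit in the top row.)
Parity bits occupy power-of-2 positions; data bits are at positions {3,5,6,7,9,10,11,12,13,14,15} (1-indexed).
Extract: c[3]=0 c[5]=1 c[6]=1 c[7]=0 c[9]=0 c[10]=1 c[11]=1 c[12]=1 c[13]=1 c[14]=1 c[15]=1
Data = 01100111111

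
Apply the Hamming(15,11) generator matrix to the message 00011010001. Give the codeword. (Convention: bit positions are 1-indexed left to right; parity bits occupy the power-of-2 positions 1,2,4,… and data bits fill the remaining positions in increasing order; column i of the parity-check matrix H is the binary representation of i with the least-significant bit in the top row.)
Codeword c = d · G (mod 2), d = 00011010001:
  c[0] = d·G[:,0] = (00011010001)·(11011010101) mod 2 = 0+0+0+1+1+0+1+0+0+0+1 mod 2 = 0
  c[1] = d·G[:,1] = (00011010001)·(10110110011) mod 2 = 0+0+0+1+0+0+1+0+0+0+1 mod 2 = 1
  c[2] = d·G[:,2] = (00011010001)·(10000000000) mod 2 = 0+0+0+0+0+0+0+0+0+0+0 mod 2 = 0
  c[3] = d·G[:,3] = (00011010001)·(01110001111) mod 2 = 0+0+0+1+0+0+0+0+0+0+1 mod 2 = 0
  c[4] = d·G[:,4] = (00011010001)·(01000000000) mod 2 = 0+0+0+0+0+0+0+0+0+0+0 mod 2 = 0
  c[5] = d·G[:,5] = (00011010001)·(00100000000) mod 2 = 0+0+0+0+0+0+0+0+0+0+0 mod 2 = 0
  c[6] = d·G[:,6] = (00011010001)·(00010000000) mod 2 = 0+0+0+1+0+0+0+0+0+0+0 mod 2 = 1
  c[7] = d·G[:,7] = (00011010001)·(00001111111) mod 2 = 0+0+0+0+1+0+1+0+0+0+1 mod 2 = 1
  c[8] = d·G[:,8] = (00011010001)·(00001000000) mod 2 = 0+0+0+0+1+0+0+0+0+0+0 mod 2 = 1
  c[9] = d·G[:,9] = (00011010001)·(00000100000) mod 2 = 0+0+0+0+0+0+0+0+0+0+0 mod 2 = 0
  c[10] = d·G[:,10] = (00011010001)·(00000010000) mod 2 = 0+0+0+0+0+0+1+0+0+0+0 mod 2 = 1
  c[11] = d·G[:,11] = (00011010001)·(00000001000) mod 2 = 0+0+0+0+0+0+0+0+0+0+0 mod 2 = 0
  c[12] = d·G[:,12] = (00011010001)·(00000000100) mod 2 = 0+0+0+0+0+0+0+0+0+0+0 mod 2 = 0
  c[13] = d·G[:,13] = (00011010001)·(00000000010) mod 2 = 0+0+0+0+0+0+0+0+0+0+0 mod 2 = 0
  c[14] = d·G[:,14] = (00011010001)·(00000000001) mod 2 = 0+0+0+0+0+0+0+0+0+0+1 mod 2 = 1
Codeword = 010000111010001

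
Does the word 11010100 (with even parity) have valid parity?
Sum of all bits: 1+1+0+1+0+1+0+0 = 4; 4 mod 2 = 0. Result is 0 → valid parity.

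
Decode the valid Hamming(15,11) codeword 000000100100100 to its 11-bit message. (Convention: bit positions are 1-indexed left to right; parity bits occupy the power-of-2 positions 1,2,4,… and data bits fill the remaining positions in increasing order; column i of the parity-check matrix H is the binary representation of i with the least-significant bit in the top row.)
Parity bits occupy power-of-2 positions; data bits are at positions {3,5,6,7,9,10,11,12,13,14,15} (1-indexed).
Extract: c[3]=0 c[5]=0 c[6]=0 c[7]=1 c[9]=0 c[10]=1 c[11]=0 c[12]=0 c[13]=1 c[14]=0 c[15]=0
Data = 00010100100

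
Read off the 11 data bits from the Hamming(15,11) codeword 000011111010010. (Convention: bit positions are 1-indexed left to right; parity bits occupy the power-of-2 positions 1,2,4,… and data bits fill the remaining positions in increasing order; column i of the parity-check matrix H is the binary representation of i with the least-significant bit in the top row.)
Parity bits occupy power-of-2 positions; data bits are at positions {3,5,6,7,9,10,11,12,13,14,15} (1-indexed).
Extract: c[3]=0 c[5]=1 c[6]=1 c[7]=1 c[9]=1 c[10]=0 c[11]=1 c[12]=0 c[13]=0 c[14]=1 c[15]=0
Data = 01111010010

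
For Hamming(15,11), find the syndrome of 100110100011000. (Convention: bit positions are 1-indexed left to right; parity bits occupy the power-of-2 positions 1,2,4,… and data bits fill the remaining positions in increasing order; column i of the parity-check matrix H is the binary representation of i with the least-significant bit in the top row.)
Syndrome s = H · r^T (mod 2), r = 100110100011000:
  s[0] = (101010101010101)·(100110100011000) mod 2 = 1+0+0+0+1+0+1+0+0+0+1+0+0+0+0 mod 2 = 0
  s[1] = (011001100110011)·(100110100011000) mod 2 = 0+0+0+0+0+0+1+0+0+0+1+0+0+0+0 mod 2 = 0
  s[2] = (000111100001111)·(100110100011000) mod 2 = 0+0+0+1+1+0+1+0+0+0+0+1+0+0+0 mod 2 = 0
  s[3] = (000000011111111)·(100110100011000) mod 2 = 0+0+0+0+0+0+0+0+0+0+1+1+0+0+0 mod 2 = 0
Syndrome = 0000
s = 0: no error detected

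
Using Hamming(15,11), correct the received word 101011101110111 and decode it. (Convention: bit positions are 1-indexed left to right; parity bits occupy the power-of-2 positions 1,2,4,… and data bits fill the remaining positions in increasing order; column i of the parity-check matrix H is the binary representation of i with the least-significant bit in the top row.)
Syndrome s = H · r^T (mod 2), r = 101011101110111:
  s[0] = (101010101010101)·(101011101110111) mod 2 = 1+0+1+0+1+0+1+0+1+0+1+0+1+0+1 mod 2 = 0
  s[1] = (011001100110011)·(101011101110111) mod 2 = 0+0+1+0+0+1+1+0+0+1+1+0+0+1+1 mod 2 = 1
  s[2] = (000111100001111)·(101011101110111) mod 2 = 0+0+0+0+1+1+1+0+0+0+0+0+1+1+1 mod 2 = 0
  s[3] = (000000011111111)·(101011101110111) mod 2 = 0+0+0+0+0+0+0+0+1+1+1+0+1+1+1 mod 2 = 0
Syndrome = 0100
Column 2 of H equals this syndrome → error at bit 2 (1-indexed).
Flip bit 2: 101011101110111 → 111011101110111
Extract data bits at positions {3,5,6,7,9,10,11,12,13,14,15}: 11111110111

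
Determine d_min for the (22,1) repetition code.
d_min = 22 (the only two codewords are 0…0 and 1…1, differing in all 22 positions).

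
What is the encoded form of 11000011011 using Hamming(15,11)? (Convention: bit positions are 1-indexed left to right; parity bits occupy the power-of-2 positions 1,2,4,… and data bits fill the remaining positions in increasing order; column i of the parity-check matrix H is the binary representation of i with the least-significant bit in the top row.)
Codeword c = d · G (mod 2), d = 11000011011:
  c[0] = d·G[:,0] = (11000011011)·(11011010101) mod 2 = 1+1+0+0+0+0+1+0+0+0+1 mod 2 = 0
  c[1] = d·G[:,1] = (11000011011)·(10110110011) mod 2 = 1+0+0+0+0+0+1+0+0+1+1 mod 2 = 0
  c[2] = d·G[:,2] = (11000011011)·(10000000000) mod 2 = 1+0+0+0+0+0+0+0+0+0+0 mod 2 = 1
  c[3] = d·G[:,3] = (11000011011)·(01110001111) mod 2 = 0+1+0+0+0+0+0+1+0+1+1 mod 2 = 0
  c[4] = d·G[:,4] = (11000011011)·(01000000000) mod 2 = 0+1+0+0+0+0+0+0+0+0+0 mod 2 = 1
  c[5] = d·G[:,5] = (11000011011)·(00100000000) mod 2 = 0+0+0+0+0+0+0+0+0+0+0 mod 2 = 0
  c[6] = d·G[:,6] = (11000011011)·(00010000000) mod 2 = 0+0+0+0+0+0+0+0+0+0+0 mod 2 = 0
  c[7] = d·G[:,7] = (11000011011)·(00001111111) mod 2 = 0+0+0+0+0+0+1+1+0+1+1 mod 2 = 0
  c[8] = d·G[:,8] = (11000011011)·(00001000000) mod 2 = 0+0+0+0+0+0+0+0+0+0+0 mod 2 = 0
  c[9] = d·G[:,9] = (11000011011)·(00000100000) mod 2 = 0+0+0+0+0+0+0+0+0+0+0 mod 2 = 0
  c[10] = d·G[:,10] = (11000011011)·(00000010000) mod 2 = 0+0+0+0+0+0+1+0+0+0+0 mod 2 = 1
  c[11] = d·G[:,11] = (11000011011)·(00000001000) mod 2 = 0+0+0+0+0+0+0+1+0+0+0 mod 2 = 1
  c[12] = d·G[:,12] = (11000011011)·(00000000100) mod 2 = 0+0+0+0+0+0+0+0+0+0+0 mod 2 = 0
  c[13] = d·G[:,13] = (11000011011)·(00000000010) mod 2 = 0+0+0+0+0+0+0+0+0+1+0 mod 2 = 1
  c[14] = d·G[:,14] = (11000011011)·(00000000001) mod 2 = 0+0+0+0+0+0+0+0+0+0+1 mod 2 = 1
Codeword = 001010000011011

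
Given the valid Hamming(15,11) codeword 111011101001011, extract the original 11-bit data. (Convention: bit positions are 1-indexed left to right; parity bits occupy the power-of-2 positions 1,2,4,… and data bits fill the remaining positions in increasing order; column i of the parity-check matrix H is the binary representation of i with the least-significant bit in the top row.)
Parity bits occupy power-of-2 positions; data bits are at positions {3,5,6,7,9,10,11,12,13,14,15} (1-indexed).
Extract: c[3]=1 c[5]=1 c[6]=1 c[7]=1 c[9]=1 c[10]=0 c[11]=0 c[12]=1 c[13]=0 c[14]=1 c[15]=1
Data = 11111001011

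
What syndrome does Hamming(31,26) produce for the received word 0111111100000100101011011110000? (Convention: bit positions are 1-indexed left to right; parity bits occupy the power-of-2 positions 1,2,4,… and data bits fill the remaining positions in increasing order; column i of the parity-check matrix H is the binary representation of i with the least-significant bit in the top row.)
Syndrome s = H · r^T (mod 2), r = 0111111100000100101011011110000:
  s[0] = (1010101010101010101010101010101)·(0111111100000100101011011110000) mod 2 = 0+0+1+0+1+0+1+0+0+0+0+0+0+0+0+0+1+0+1+0+1+0+0+0+1+0+1+0+0+0+0 mod 2 = 0
  s[1] = (0110011001100110011001100110011)·(0111111100000100101011011110000) mod 2 = 0+1+1+0+0+1+1+0+0+0+0+0+0+1+0+0+0+0+1+0+0+1+0+0+0+1+1+0+0+0+0 mod 2 = 1
  s[2] = (0001111000011110000111100001111)·(0111111100000100101011011110000) mod 2 = 0+0+0+1+1+1+1+0+0+0+0+0+0+1+0+0+0+0+0+0+1+1+0+0+0+0+0+0+0+0+0 mod 2 = 1
  s[3] = (0000000111111110000000011111111)·(0111111100000100101011011110000) mod 2 = 0+0+0+0+0+0+0+1+0+0+0+0+0+1+0+0+0+0+0+0+0+0+0+1+1+1+1+0+0+0+0 mod 2 = 0
  s[4] = (0000000000000001111111111111111)·(0111111100000100101011011110000) mod 2 = 0+0+0+0+0+0+0+0+0+0+0+0+0+0+0+0+1+0+1+0+1+1+0+1+1+1+1+0+0+0+0 mod 2 = 0
Syndrome = 01100
Non-zero syndrome: error at position 6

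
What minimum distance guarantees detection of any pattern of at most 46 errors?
Detecting e errors requires d_min ≥ e + 1 = 46 + 1 = 47.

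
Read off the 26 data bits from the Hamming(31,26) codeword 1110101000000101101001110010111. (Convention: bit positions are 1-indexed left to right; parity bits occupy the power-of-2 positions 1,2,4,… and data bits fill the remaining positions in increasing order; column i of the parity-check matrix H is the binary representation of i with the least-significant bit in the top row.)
Parity bits occupy power-of-2 positions; data bits are at positions {3,5,6,7,9,10,11,12,13,14,15,17,18,19,20,21,22,23,24,25,26,27,28,29,30,31} (1-indexed).
Extract: c[3]=1 c[5]=1 c[6]=0 c[7]=1 c[9]=0 c[10]=0 c[11]=0 c[12]=0 c[13]=0 c[14]=1 c[15]=0 c[17]=1 c[18]=0 c[19]=1 c[20]=0 c[21]=0 c[22]=1 c[23]=1 c[24]=1 c[25]=0 c[26]=0 c[27]=1 c[28]=0 c[29]=1 c[30]=1 c[31]=1
Data = 11010000010101001110010111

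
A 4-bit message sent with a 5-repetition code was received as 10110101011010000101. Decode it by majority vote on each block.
Split into 5-bit blocks and majority-vote each:
  block 1 = 10110: 3 ones, 2 zeros → 1
  block 2 = 10101: 3 ones, 2 zeros → 1
  block 3 = 10100: 2 ones, 3 zeros → 0
  block 4 = 00101: 2 ones, 3 zeros → 0
Decoded = 1100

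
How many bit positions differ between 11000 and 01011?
XOR = 10011, count of 1s = 3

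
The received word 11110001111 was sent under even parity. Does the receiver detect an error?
Sum of received bits: 1+1+1+1+0+0+0+1+1+1+1 = 8; 8 mod 2 = 0. Result is 0 → no error detected.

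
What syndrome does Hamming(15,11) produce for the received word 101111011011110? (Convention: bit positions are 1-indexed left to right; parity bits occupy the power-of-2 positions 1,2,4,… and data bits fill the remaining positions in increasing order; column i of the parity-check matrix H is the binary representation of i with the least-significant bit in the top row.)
Syndrome s = H · r^T (mod 2), r = 101111011011110:
  s[0] = (101010101010101)·(101111011011110) mod 2 = 1+0+1+0+1+0+0+0+1+0+1+0+1+0+0 mod 2 = 0
  s[1] = (011001100110011)·(101111011011110) mod 2 = 0+0+1+0+0+1+0+0+0+0+1+0+0+1+0 mod 2 = 0
  s[2] = (000111100001111)·(101111011011110) mod 2 = 0+0+0+1+1+1+0+0+0+0+0+1+1+1+0 mod 2 = 0
  s[3] = (000000011111111)·(101111011011110) mod 2 = 0+0+0+0+0+0+0+1+1+0+1+1+1+1+0 mod 2 = 0
Syndrome = 0000
s = 0: no error detected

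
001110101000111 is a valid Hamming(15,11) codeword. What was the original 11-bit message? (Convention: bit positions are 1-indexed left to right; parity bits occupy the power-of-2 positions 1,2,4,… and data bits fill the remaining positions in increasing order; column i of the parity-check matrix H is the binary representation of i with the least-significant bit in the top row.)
Parity bits occupy power-of-2 positions; data bits are at positions {3,5,6,7,9,10,11,12,13,14,15} (1-indexed).
Extract: c[3]=1 c[5]=1 c[6]=0 c[7]=1 c[9]=1 c[10]=0 c[11]=0 c[12]=0 c[13]=1 c[14]=1 c[15]=1
Data = 11011000111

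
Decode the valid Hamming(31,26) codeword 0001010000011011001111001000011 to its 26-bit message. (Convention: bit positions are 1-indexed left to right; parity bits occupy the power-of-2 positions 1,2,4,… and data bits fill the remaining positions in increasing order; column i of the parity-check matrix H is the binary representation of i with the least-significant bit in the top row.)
Parity bits occupy power-of-2 positions; data bits are at positions {3,5,6,7,9,10,11,12,13,14,15,17,18,19,20,21,22,23,24,25,26,27,28,29,30,31} (1-indexed).
Extract: c[3]=0 c[5]=0 c[6]=1 c[7]=0 c[9]=0 c[10]=0 c[11]=0 c[12]=1 c[13]=1 c[14]=0 c[15]=1 c[17]=0 c[18]=0 c[19]=1 c[20]=1 c[21]=1 c[22]=1 c[23]=0 c[24]=0 c[25]=1 c[26]=0 c[27]=0 c[28]=0 c[29]=0 c[30]=1 c[31]=1
Data = 00100001101001111001000011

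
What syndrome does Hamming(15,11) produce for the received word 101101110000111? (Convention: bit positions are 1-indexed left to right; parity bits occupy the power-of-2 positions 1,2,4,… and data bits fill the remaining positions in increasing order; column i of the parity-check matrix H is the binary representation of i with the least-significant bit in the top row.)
Syndrome s = H · r^T (mod 2), r = 101101110000111:
  s[0] = (101010101010101)·(101101110000111) mod 2 = 1+0+1+0+0+0+1+0+0+0+0+0+1+0+1 mod 2 = 1
  s[1] = (011001100110011)·(101101110000111) mod 2 = 0+0+1+0+0+1+1+0+0+0+0+0+0+1+1 mod 2 = 1
  s[2] = (000111100001111)·(101101110000111) mod 2 = 0+0+0+1+0+1+1+0+0+0+0+0+1+1+1 mod 2 = 0
  s[3] = (000000011111111)·(101101110000111) mod 2 = 0+0+0+0+0+0+0+1+0+0+0+0+1+1+1 mod 2 = 0
Syndrome = 1100
Non-zero syndrome: error at position 3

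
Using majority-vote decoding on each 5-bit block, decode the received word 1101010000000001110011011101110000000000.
Split into 5-bit blocks and majority-vote each:
  block 1 = 11010: 3 ones, 2 zeros → 1
  block 2 = 10000: 1 ones, 4 zeros → 0
  block 3 = 00000: 0 ones, 5 zeros → 0
  block 4 = 11100: 3 ones, 2 zeros → 1
  block 5 = 11011: 4 ones, 1 zeros → 1
  block 6 = 10111: 4 ones, 1 zeros → 1
  block 7 = 00000: 0 ones, 5 zeros → 0
  block 8 = 00000: 0 ones, 5 zeros → 0
Decoded = 10011100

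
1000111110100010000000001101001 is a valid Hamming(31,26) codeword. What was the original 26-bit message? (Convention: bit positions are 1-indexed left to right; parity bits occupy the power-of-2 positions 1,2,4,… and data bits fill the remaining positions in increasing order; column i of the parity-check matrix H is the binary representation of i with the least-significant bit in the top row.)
Parity bits occupy power-of-2 positions; data bits are at positions {3,5,6,7,9,10,11,12,13,14,15,17,18,19,20,21,22,23,24,25,26,27,28,29,30,31} (1-indexed).
Extract: c[3]=0 c[5]=1 c[6]=1 c[7]=1 c[9]=1 c[10]=0 c[11]=1 c[12]=0 c[13]=0 c[14]=0 c[15]=1 c[17]=0 c[18]=0 c[19]=0 c[20]=0 c[21]=0 c[22]=0 c[23]=0 c[24]=0 c[25]=1 c[26]=1 c[27]=0 c[28]=1 c[29]=0 c[30]=0 c[31]=1
Data = 01111010001000000001101001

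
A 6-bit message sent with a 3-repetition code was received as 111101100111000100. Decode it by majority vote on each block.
Split into 3-bit blocks and majority-vote each:
  block 1 = 111: 3 ones, 0 zeros → 1
  block 2 = 101: 2 ones, 1 zeros → 1
  block 3 = 100: 1 ones, 2 zeros → 0
  block 4 = 111: 3 ones, 0 zeros → 1
  block 5 = 000: 0 ones, 3 zeros → 0
  block 6 = 100: 1 ones, 2 zeros → 0
Decoded = 110100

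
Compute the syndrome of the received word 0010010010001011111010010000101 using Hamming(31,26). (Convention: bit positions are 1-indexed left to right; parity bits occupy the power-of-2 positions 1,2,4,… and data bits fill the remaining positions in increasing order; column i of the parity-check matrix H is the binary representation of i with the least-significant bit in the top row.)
Syndrome s = H · r^T (mod 2), r = 0010010010001011111010010000101:
  s[0] = (1010101010101010101010101010101)·(0010010010001011111010010000101) mod 2 = 0+0+1+0+0+0+0+0+1+0+0+0+1+0+1+0+1+0+1+0+1+0+0+0+0+0+0+0+1+0+1 mod 2 = 1
  s[1] = (0110011001100110011001100110011)·(0010010010001011111010010000101) mod 2 = 0+0+1+0+0+1+0+0+0+0+0+0+0+0+1+0+0+1+1+0+0+0+0+0+0+0+0+0+0+0+1 mod 2 = 0
  s[2] = (0001111000011110000111100001111)·(0010010010001011111010010000101) mod 2 = 0+0+0+0+0+1+0+0+0+0+0+0+1+0+1+0+0+0+0+0+1+0+0+0+0+0+0+0+1+0+1 mod 2 = 0
  s[3] = (0000000111111110000000011111111)·(0010010010001011111010010000101) mod 2 = 0+0+0+0+0+0+0+0+1+0+0+0+1+0+1+0+0+0+0+0+0+0+0+1+0+0+0+0+1+0+1 mod 2 = 0
  s[4] = (0000000000000001111111111111111)·(0010010010001011111010010000101) mod 2 = 0+0+0+0+0+0+0+0+0+0+0+0+0+0+0+1+1+1+1+0+1+0+0+1+0+0+0+0+1+0+1 mod 2 = 0
Syndrome = 10000
Non-zero syndrome: error at position 1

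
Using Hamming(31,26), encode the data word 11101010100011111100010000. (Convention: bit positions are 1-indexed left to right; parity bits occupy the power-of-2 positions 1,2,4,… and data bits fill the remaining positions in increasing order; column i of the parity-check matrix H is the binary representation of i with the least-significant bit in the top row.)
Codeword c = d · G (mod 2), d = 11101010100011111100010000:
  c[0] = d·G[:,0] = (11101010100011111100010000)·(11011010101101010101010101) mod 2 = 1+1+0+0+1+0+1+0+1+0+0+0+0+1+0+1+0+1+0+0+0+1+0+0+0+0 mod 2 = 1
  c[1] = d·G[:,1] = (11101010100011111100010000)·(10110110011011001100110011) mod 2 = 1+0+1+0+0+0+1+0+0+0+0+0+1+1+0+0+1+1+0+0+0+1+0+0+0+0 mod 2 = 0
  c[2] = d·G[:,2] = (11101010100011111100010000)·(10000000000000000000000000) mod 2 = 1+0+0+0+0+0+0+0+0+0+0+0+0+0+0+0+0+0+0+0+0+0+0+0+0+0 mod 2 = 1
  c[3] = d·G[:,3] = (11101010100011111100010000)·(01110001111000111100001111) mod 2 = 0+1+1+0+0+0+0+0+1+0+0+0+0+0+1+1+1+1+0+0+0+0+0+0+0+0 mod 2 = 1
  c[4] = d·G[:,4] = (11101010100011111100010000)·(01000000000000000000000000) mod 2 = 0+1+0+0+0+0+0+0+0+0+0+0+0+0+0+0+0+0+0+0+0+0+0+0+0+0 mod 2 = 1
  c[5] = d·G[:,5] = (11101010100011111100010000)·(00100000000000000000000000) mod 2 = 0+0+1+0+0+0+0+0+0+0+0+0+0+0+0+0+0+0+0+0+0+0+0+0+0+0 mod 2 = 1
  c[6] = d·G[:,6] = (11101010100011111100010000)·(00010000000000000000000000) mod 2 = 0+0+0+0+0+0+0+0+0+0+0+0+0+0+0+0+0+0+0+0+0+0+0+0+0+0 mod 2 = 0
  c[7] = d·G[:,7] = (11101010100011111100010000)·(00001111111000000011111111) mod 2 = 0+0+0+0+1+0+1+0+1+0+0+0+0+0+0+0+0+0+0+0+0+1+0+0+0+0 mod 2 = 0
  c[8] = d·G[:,8] = (11101010100011111100010000)·(00001000000000000000000000) mod 2 = 0+0+0+0+1+0+0+0+0+0+0+0+0+0+0+0+0+0+0+0+0+0+0+0+0+0 mod 2 = 1
  c[9] = d·G[:,9] = (11101010100011111100010000)·(00000100000000000000000000) mod 2 = 0+0+0+0+0+0+0+0+0+0+0+0+0+0+0+0+0+0+0+0+0+0+0+0+0+0 mod 2 = 0
  c[10] = d·G[:,10] = (11101010100011111100010000)·(00000010000000000000000000) mod 2 = 0+0+0+0+0+0+1+0+0+0+0+0+0+0+0+0+0+0+0+0+0+0+0+0+0+0 mod 2 = 1
  c[11] = d·G[:,11] = (11101010100011111100010000)·(00000001000000000000000000) mod 2 = 0+0+0+0+0+0+0+0+0+0+0+0+0+0+0+0+0+0+0+0+0+0+0+0+0+0 mod 2 = 0
  c[12] = d·G[:,12] = (11101010100011111100010000)·(00000000100000000000000000) mod 2 = 0+0+0+0+0+0+0+0+1+0+0+0+0+0+0+0+0+0+0+0+0+0+0+0+0+0 mod 2 = 1
  c[13] = d·G[:,13] = (11101010100011111100010000)·(00000000010000000000000000) mod 2 = 0+0+0+0+0+0+0+0+0+0+0+0+0+0+0+0+0+0+0+0+0+0+0+0+0+0 mod 2 = 0
  c[14] = d·G[:,14] = (11101010100011111100010000)·(00000000001000000000000000) mod 2 = 0+0+0+0+0+0+0+0+0+0+0+0+0+0+0+0+0+0+0+0+0+0+0+0+0+0 mod 2 = 0
  c[15] = d·G[:,15] = (11101010100011111100010000)·(00000000000111111111111111) mod 2 = 0+0+0+0+0+0+0+0+0+0+0+0+1+1+1+1+1+1+0+0+0+1+0+0+0+0 mod 2 = 1
  c[16] = d·G[:,16] = (11101010100011111100010000)·(00000000000100000000000000) mod 2 = 0+0+0+0+0+0+0+0+0+0+0+0+0+0+0+0+0+0+0+0+0+0+0+0+0+0 mod 2 = 0
  c[17] = d·G[:,17] = (11101010100011111100010000)·(00000000000010000000000000) mod 2 = 0+0+0+0+0+0+0+0+0+0+0+0+1+0+0+0+0+0+0+0+0+0+0+0+0+0 mod 2 = 1
  c[18] = d·G[:,18] = (11101010100011111100010000)·(00000000000001000000000000) mod 2 = 0+0+0+0+0+0+0+0+0+0+0+0+0+1+0+0+0+0+0+0+0+0+0+0+0+0 mod 2 = 1
  c[19] = d·G[:,19] = (11101010100011111100010000)·(00000000000000100000000000) mod 2 = 0+0+0+0+0+0+0+0+0+0+0+0+0+0+1+0+0+0+0+0+0+0+0+0+0+0 mod 2 = 1
  c[20] = d·G[:,20] = (11101010100011111100010000)·(00000000000000010000000000) mod 2 = 0+0+0+0+0+0+0+0+0+0+0+0+0+0+0+1+0+0+0+0+0+0+0+0+0+0 mod 2 = 1
  c[21] = d·G[:,21] = (11101010100011111100010000)·(00000000000000001000000000) mod 2 = 0+0+0+0+0+0+0+0+0+0+0+0+0+0+0+0+1+0+0+0+0+0+0+0+0+0 mod 2 = 1
  c[22] = d·G[:,22] = (11101010100011111100010000)·(00000000000000000100000000) mod 2 = 0+0+0+0+0+0+0+0+0+0+0+0+0+0+0+0+0+1+0+0+0+0+0+0+0+0 mod 2 = 1
  c[23] = d·G[:,23] = (11101010100011111100010000)·(00000000000000000010000000) mod 2 = 0+0+0+0+0+0+0+0+0+0+0+0+0+0+0+0+0+0+0+0+0+0+0+0+0+0 mod 2 = 0
  c[24] = d·G[:,24] = (11101010100011111100010000)·(00000000000000000001000000) mod 2 = 0+0+0+0+0+0+0+0+0+0+0+0+0+0+0+0+0+0+0+0+0+0+0+0+0+0 mod 2 = 0
  c[25] = d·G[:,25] = (11101010100011111100010000)·(00000000000000000000100000) mod 2 = 0+0+0+0+0+0+0+0+0+0+0+0+0+0+0+0+0+0+0+0+0+0+0+0+0+0 mod 2 = 0
  c[26] = d·G[:,26] = (11101010100011111100010000)·(00000000000000000000010000) mod 2 = 0+0+0+0+0+0+0+0+0+0+0+0+0+0+0+0+0+0+0+0+0+1+0+0+0+0 mod 2 = 1
  c[27] = d·G[:,27] = (11101010100011111100010000)·(00000000000000000000001000) mod 2 = 0+0+0+0+0+0+0+0+0+0+0+0+0+0+0+0+0+0+0+0+0+0+0+0+0+0 mod 2 = 0
  c[28] = d·G[:,28] = (11101010100011111100010000)·(00000000000000000000000100) mod 2 = 0+0+0+0+0+0+0+0+0+0+0+0+0+0+0+0+0+0+0+0+0+0+0+0+0+0 mod 2 = 0
  c[29] = d·G[:,29] = (11101010100011111100010000)·(00000000000000000000000010) mod 2 = 0+0+0+0+0+0+0+0+0+0+0+0+0+0+0+0+0+0+0+0+0+0+0+0+0+0 mod 2 = 0
  c[30] = d·G[:,30] = (11101010100011111100010000)·(00000000000000000000000001) mod 2 = 0+0+0+0+0+0+0+0+0+0+0+0+0+0+0+0+0+0+0+0+0+0+0+0+0+0 mod 2 = 0
Codeword = 1011110010101001011111100010000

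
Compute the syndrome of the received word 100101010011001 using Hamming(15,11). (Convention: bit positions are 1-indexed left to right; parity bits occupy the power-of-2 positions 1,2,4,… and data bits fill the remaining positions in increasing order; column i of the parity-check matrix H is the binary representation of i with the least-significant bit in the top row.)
Syndrome s = H · r^T (mod 2), r = 100101010011001:
  s[0] = (101010101010101)·(100101010011001) mod 2 = 1+0+0+0+0+0+0+0+0+0+1+0+0+0+1 mod 2 = 1
  s[1] = (011001100110011)·(100101010011001) mod 2 = 0+0+0+0+0+1+0+0+0+0+1+0+0+0+1 mod 2 = 1
  s[2] = (000111100001111)·(100101010011001) mod 2 = 0+0+0+1+0+1+0+0+0+0+0+1+0+0+1 mod 2 = 0
  s[3] = (000000011111111)·(100101010011001) mod 2 = 0+0+0+0+0+0+0+1+0+0+1+1+0+0+1 mod 2 = 0
Syndrome = 1100
Non-zero syndrome: error at position 3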